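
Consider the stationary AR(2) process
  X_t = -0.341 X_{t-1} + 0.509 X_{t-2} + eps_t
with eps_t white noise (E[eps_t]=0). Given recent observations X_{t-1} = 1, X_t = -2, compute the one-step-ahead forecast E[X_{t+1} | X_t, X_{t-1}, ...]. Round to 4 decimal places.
E[X_{t+1} \mid \mathcal F_t] = 1.1910

For an AR(p) model X_t = c + sum_i phi_i X_{t-i} + eps_t, the
one-step-ahead conditional mean is
  E[X_{t+1} | X_t, ...] = c + sum_i phi_i X_{t+1-i}.
Substitute known values:
  E[X_{t+1} | ...] = (-0.341) * (-2) + (0.509) * (1)
                   = 1.1910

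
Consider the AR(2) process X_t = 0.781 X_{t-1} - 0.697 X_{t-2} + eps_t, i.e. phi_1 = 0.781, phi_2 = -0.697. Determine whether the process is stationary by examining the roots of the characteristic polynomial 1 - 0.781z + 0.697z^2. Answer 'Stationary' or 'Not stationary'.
\text{Stationary}

The AR(p) characteristic polynomial is P(z) = 1 - 0.781z + 0.697z^2.
Stationarity requires all roots to lie outside the unit circle, i.e. |z| > 1 for every root.
Set 1 + (-0.781) z + (0.697) z^2 = 0, i.e. a z^2 + b z + c = 0 with a = 0.697, b = -0.781, c = 1.
Discriminant D = b^2 - 4ac = (-0.781)^2 - 4*(0.697)*1 = 0.609961 - (2.788) = -2.178039.
D < 0, so the roots are the complex-conjugate pair z = (-b +/- i sqrt(-D)) / (2a) = 0.5603 +/- 1.0587i.
For a conjugate pair |z|^2 = z * conj(z) = (product of roots) = c/a = 1/(0.697) = 1.43472, so |z| = sqrt(1.43472) = 1.1978 for both roots.
Moduli of all roots: 1.1978, 1.1978.
All moduli strictly greater than 1? Yes.
Verdict: Stationary.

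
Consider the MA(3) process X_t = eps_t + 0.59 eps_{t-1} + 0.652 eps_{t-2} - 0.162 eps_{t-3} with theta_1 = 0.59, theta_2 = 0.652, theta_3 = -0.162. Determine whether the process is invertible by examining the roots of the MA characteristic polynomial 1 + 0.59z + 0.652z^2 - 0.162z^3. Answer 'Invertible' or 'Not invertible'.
\text{Invertible}

The MA(q) characteristic polynomial is P(z) = 1 + 0.59z + 0.652z^2 - 0.162z^3.
Invertibility requires all roots to lie outside the unit circle, i.e. |z| > 1 for every root.
Degree 3: look for a simple real root z0 first, then factor out (1 - z/z0) and solve the remaining quadratic.
Testing z0 = 5: P(5) = 1 + (0.59)(5) + (0.652)(5)^2 + (-0.162)(5)^3
  = 1 + (2.95) + (16.3) + (-20.25) = 0.  So z_0 = 5 is a root, |z_0| = 5.
Divide out the factor (1 - 0.2 z) = (1 - z/z0) (since 1/z0 = 0.2):
  P(z) = (1 - 0.2 z)(1 + (0.79) z + (0.81) z^2)
  [check: z-coef 0.79 - (0.2) = 0.59; z^2-coef 0.81 - (0.2)(0.79) = 0.652; z^3-coef -(0.2)(0.81) = -0.162.]
Remaining roots from the quadratic factor 1 + (0.79) z + (0.81) z^2:
  Set 1 + (0.79) z + (0.81) z^2 = 0, i.e. a z^2 + b z + c = 0 with a = 0.81, b = 0.79, c = 1.
  Discriminant D = b^2 - 4ac = (0.79)^2 - 4*(0.81)*1 = 0.6241 - (3.24) = -2.6159.
  D < 0, so the roots are the complex-conjugate pair z = (-b +/- i sqrt(-D)) / (2a) = -0.4877 +/- 0.9984i.
  For a conjugate pair |z|^2 = z * conj(z) = (product of roots) = c/a = 1/(0.81) = 1.234568, so |z| = sqrt(1.234568) = 1.1111 for both roots.
Moduli of all roots: 5.0000, 1.1111, 1.1111.
All moduli strictly greater than 1? Yes.
Verdict: Invertible.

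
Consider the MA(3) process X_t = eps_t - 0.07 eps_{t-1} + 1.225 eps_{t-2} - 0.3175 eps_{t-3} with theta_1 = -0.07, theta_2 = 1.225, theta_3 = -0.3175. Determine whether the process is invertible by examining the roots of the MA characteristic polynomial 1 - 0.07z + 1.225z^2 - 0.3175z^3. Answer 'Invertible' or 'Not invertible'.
\text{Not invertible}

The MA(q) characteristic polynomial is P(z) = 1 - 0.07z + 1.225z^2 - 0.3175z^3.
Invertibility requires all roots to lie outside the unit circle, i.e. |z| > 1 for every root.
Degree 3: look for a simple real root z0 first, then factor out (1 - z/z0) and solve the remaining quadratic.
Testing z0 = 4: P(4) = 1 + (-0.07)(4) + (1.225)(4)^2 + (-0.3175)(4)^3
  = 1 + (-0.28) + (19.6) + (-20.32) = 0.  So z_0 = 4 is a root, |z_0| = 4.
Divide out the factor (1 - 0.25 z) = (1 - z/z0) (since 1/z0 = 0.25):
  P(z) = (1 - 0.25 z)(1 + (0.18) z + (1.27) z^2)
  [check: z-coef 0.18 - (0.25) = -0.07; z^2-coef 1.27 - (0.25)(0.18) = 1.225; z^3-coef -(0.25)(1.27) = -0.3175.]
Remaining roots from the quadratic factor 1 + (0.18) z + (1.27) z^2:
  Set 1 + (0.18) z + (1.27) z^2 = 0, i.e. a z^2 + b z + c = 0 with a = 1.27, b = 0.18, c = 1.
  Discriminant D = b^2 - 4ac = (0.18)^2 - 4*(1.27)*1 = 0.0324 - (5.08) = -5.0476.
  D < 0, so the roots are the complex-conjugate pair z = (-b +/- i sqrt(-D)) / (2a) = -0.0709 +/- 0.8845i.
  For a conjugate pair |z|^2 = z * conj(z) = (product of roots) = c/a = 1/(1.27) = 0.787402, so |z| = sqrt(0.787402) = 0.8874 for both roots.
Moduli of all roots: 4.0000, 0.8874, 0.8874.
All moduli strictly greater than 1? No.
Verdict: Not invertible.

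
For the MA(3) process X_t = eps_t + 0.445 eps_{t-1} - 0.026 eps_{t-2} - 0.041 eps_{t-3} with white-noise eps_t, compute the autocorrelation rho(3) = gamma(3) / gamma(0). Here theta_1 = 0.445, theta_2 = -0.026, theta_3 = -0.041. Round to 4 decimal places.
\rho(3) = -0.0342

For an MA(q) process with theta_0 = 1, the autocovariance is
  gamma(k) = sigma^2 * sum_{i=0..q-k} theta_i * theta_{i+k},
and rho(k) = gamma(k) / gamma(0). Sigma^2 cancels.
  numerator   = (1)*(-0.041) = -0.041.
  denominator = (1)^2 + (0.445)^2 + (-0.026)^2 + (-0.041)^2 = 1.200382.
  rho(3) = -0.041 / 1.200382 = -0.0342.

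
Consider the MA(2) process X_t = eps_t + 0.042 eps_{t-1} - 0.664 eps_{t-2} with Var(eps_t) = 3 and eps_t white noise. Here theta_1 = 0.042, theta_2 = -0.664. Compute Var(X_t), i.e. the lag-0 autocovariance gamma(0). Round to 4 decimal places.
\gamma(0) = 4.3280

For an MA(q) process X_t = eps_t + sum_i theta_i eps_{t-i} with
Var(eps_t) = sigma^2, the variance is
  gamma(0) = sigma^2 * (1 + sum_i theta_i^2).
  sum_i theta_i^2 = (0.042)^2 + (-0.664)^2 = 0.001764 + 0.440896 = 0.44266.
  gamma(0) = 3 * (1 + 0.44266) = 3 * 1.44266 = 4.32798, which rounds to 4.3280.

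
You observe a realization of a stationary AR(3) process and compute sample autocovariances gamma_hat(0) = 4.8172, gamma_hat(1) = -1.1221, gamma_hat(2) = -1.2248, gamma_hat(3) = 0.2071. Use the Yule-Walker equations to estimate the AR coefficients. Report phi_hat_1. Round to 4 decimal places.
\hat\phi_{1} = -0.3520

The Yule-Walker equations for an AR(p) process read, in matrix form,
  Gamma_p phi = r_p,   with   (Gamma_p)_{ij} = gamma(|i - j|),
                       (r_p)_i = gamma(i),   i,j = 1..p.
Substitute the sample gammas (Toeplitz matrix and right-hand side of size 3):
  Gamma_p = [[4.8172, -1.1221, -1.2248], [-1.1221, 4.8172, -1.1221], [-1.2248, -1.1221, 4.8172]]
  r_p     = [-1.1221, -1.2248, 0.2071]
Written out (R1..R3):
  (R1) 4.8172 phi_1 - 1.1221 phi_2 - 1.2248 phi_3 = -1.1221
  (R2) -1.1221 phi_1 + 4.8172 phi_2 - 1.1221 phi_3 = -1.2248
  (R3) -1.2248 phi_1 - 1.1221 phi_2 + 4.8172 phi_3 = 0.2071
Gaussian elimination:
  R2 <- R2 - (-1.1221/4.8172) R1 = R2 - (-0.232936) R1:  4.555822 phi_2 - 1.4074 phi_3 = -1.486178
  R3 <- R3 - (-1.2248/4.8172) R1 = R3 - (-0.254256) R1:  -1.4074 phi_2 + 4.505788 phi_3 = -0.0782
  R3 <- R3 - (-1.4074/4.555822) R2 = R3 - (-0.308923) R2:  4.071009 phi_3 = -0.537315
Back-substitution:
  phi_hat_3 = -0.537315 / 4.071009 = -0.131986
  phi_hat_2 = (-1.486178 - (-1.4074)(-0.131986)) / 4.555822 = -0.366989
  phi_hat_1 = (-1.1221 - (-1.1221)(-0.366989) - (-1.2248)(-0.131986)) / 4.8172 = -0.351979
So phi_hat = [-0.3520, -0.3670, -0.1320].
Therefore phi_hat_1 = -0.3520.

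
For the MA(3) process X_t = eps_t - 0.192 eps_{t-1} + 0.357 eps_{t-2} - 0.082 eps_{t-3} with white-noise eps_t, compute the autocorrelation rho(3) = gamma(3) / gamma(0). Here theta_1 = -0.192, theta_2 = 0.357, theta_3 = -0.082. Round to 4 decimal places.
\rho(3) = -0.0700

For an MA(q) process with theta_0 = 1, the autocovariance is
  gamma(k) = sigma^2 * sum_{i=0..q-k} theta_i * theta_{i+k},
and rho(k) = gamma(k) / gamma(0). Sigma^2 cancels.
  numerator   = (1)*(-0.082) = -0.082.
  denominator = (1)^2 + (-0.192)^2 + (0.357)^2 + (-0.082)^2 = 1.171037.
  rho(3) = -0.082 / 1.171037 = -0.0700.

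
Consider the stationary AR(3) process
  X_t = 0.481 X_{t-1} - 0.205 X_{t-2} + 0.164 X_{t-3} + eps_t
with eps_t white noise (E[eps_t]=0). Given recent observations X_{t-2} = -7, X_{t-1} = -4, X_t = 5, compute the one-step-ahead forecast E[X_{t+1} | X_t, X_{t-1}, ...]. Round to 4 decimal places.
E[X_{t+1} \mid \mathcal F_t] = 2.0770

For an AR(p) model X_t = c + sum_i phi_i X_{t-i} + eps_t, the
one-step-ahead conditional mean is
  E[X_{t+1} | X_t, ...] = c + sum_i phi_i X_{t+1-i}.
Substitute known values:
  E[X_{t+1} | ...] = (0.481) * (5) + (-0.205) * (-4) + (0.164) * (-7)
                   = 2.0770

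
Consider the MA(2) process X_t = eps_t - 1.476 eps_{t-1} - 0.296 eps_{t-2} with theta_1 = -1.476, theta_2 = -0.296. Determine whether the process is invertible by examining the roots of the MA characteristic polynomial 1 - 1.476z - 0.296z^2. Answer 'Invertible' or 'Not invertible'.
\text{Not invertible}

The MA(q) characteristic polynomial is P(z) = 1 - 1.476z - 0.296z^2.
Invertibility requires all roots to lie outside the unit circle, i.e. |z| > 1 for every root.
Set 1 + (-1.476) z + (-0.296) z^2 = 0, i.e. a z^2 + b z + c = 0 with a = -0.296, b = -1.476, c = 1.
Discriminant D = b^2 - 4ac = (-1.476)^2 - 4*(-0.296)*1 = 2.178576 - (-1.184) = 3.362576.
D >= 0, so the roots are real: z = (-b +/- sqrt(D)) / (2a) = (1.476 +/- 1.833733) / (-0.592).
  z_1 = (1.476 + 1.833733) / (-0.592) = -5.5908,   |z_1| = 5.5908.
  z_2 = (1.476 - 1.833733) / (-0.592) = 0.6043,   |z_2| = 0.6043.
Moduli of all roots: 5.5908, 0.6043.
All moduli strictly greater than 1? No.
Verdict: Not invertible.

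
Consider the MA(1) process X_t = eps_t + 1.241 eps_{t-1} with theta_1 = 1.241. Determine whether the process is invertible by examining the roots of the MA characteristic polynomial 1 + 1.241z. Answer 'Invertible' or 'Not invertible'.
\text{Not invertible}

The MA(q) characteristic polynomial is P(z) = 1 + 1.241z.
Invertibility requires all roots to lie outside the unit circle, i.e. |z| > 1 for every root.
This is linear in z: 1 + (1.241) z = 0  =>  z = -1/(1.241) = -0.805802,  |z| = 0.805802.
Moduli of all roots: 0.8058.
All moduli strictly greater than 1? No.
Verdict: Not invertible.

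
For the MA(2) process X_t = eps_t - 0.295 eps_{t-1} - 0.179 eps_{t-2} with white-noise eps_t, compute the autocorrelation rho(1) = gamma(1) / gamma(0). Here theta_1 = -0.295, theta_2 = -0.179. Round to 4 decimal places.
\rho(1) = -0.2164

For an MA(q) process with theta_0 = 1, the autocovariance is
  gamma(k) = sigma^2 * sum_{i=0..q-k} theta_i * theta_{i+k},
and rho(k) = gamma(k) / gamma(0). Sigma^2 cancels.
  numerator   = (1)*(-0.295) + (-0.295)*(-0.179) = -0.242195.
  denominator = (1)^2 + (-0.295)^2 + (-0.179)^2 = 1.119066.
  rho(1) = -0.242195 / 1.119066 = -0.2164.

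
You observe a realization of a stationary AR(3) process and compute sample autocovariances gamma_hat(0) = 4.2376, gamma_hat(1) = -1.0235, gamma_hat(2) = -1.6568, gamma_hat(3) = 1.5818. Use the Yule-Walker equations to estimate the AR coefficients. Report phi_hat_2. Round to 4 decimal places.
\hat\phi_{2} = -0.4190

The Yule-Walker equations for an AR(p) process read, in matrix form,
  Gamma_p phi = r_p,   with   (Gamma_p)_{ij} = gamma(|i - j|),
                       (r_p)_i = gamma(i),   i,j = 1..p.
Substitute the sample gammas (Toeplitz matrix and right-hand side of size 3):
  Gamma_p = [[4.2376, -1.0235, -1.6568], [-1.0235, 4.2376, -1.0235], [-1.6568, -1.0235, 4.2376]]
  r_p     = [-1.0235, -1.6568, 1.5818]
Written out (R1..R3):
  (R1) 4.2376 phi_1 - 1.0235 phi_2 - 1.6568 phi_3 = -1.0235
  (R2) -1.0235 phi_1 + 4.2376 phi_2 - 1.0235 phi_3 = -1.6568
  (R3) -1.6568 phi_1 - 1.0235 phi_2 + 4.2376 phi_3 = 1.5818
Gaussian elimination:
  R2 <- R2 - (-1.0235/4.2376) R1 = R2 - (-0.241528) R1:  3.990396 phi_2 - 1.423664 phi_3 = -1.904004
  R3 <- R3 - (-1.6568/4.2376) R1 = R3 - (-0.390976) R1:  -1.423664 phi_2 + 3.589831 phi_3 = 1.181636
  R3 <- R3 - (-1.423664/3.990396) R2 = R3 - (-0.356773) R2:  3.081907 phi_3 = 0.50234
Back-substitution:
  phi_hat_3 = 0.50234 / 3.081907 = 0.162996
  phi_hat_2 = (-1.904004 - (-1.423664)(0.162996)) / 3.990396 = -0.418994
  phi_hat_1 = (-1.0235 - (-1.0235)(-0.418994) - (-1.6568)(0.162996)) / 4.2376 = -0.278999
So phi_hat = [-0.2790, -0.4190, 0.1630].
Therefore phi_hat_2 = -0.4190.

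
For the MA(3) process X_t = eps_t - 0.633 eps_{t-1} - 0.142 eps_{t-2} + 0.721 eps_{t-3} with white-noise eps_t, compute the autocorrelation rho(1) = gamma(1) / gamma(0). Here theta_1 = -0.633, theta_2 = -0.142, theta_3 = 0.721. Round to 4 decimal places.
\rho(1) = -0.3326

For an MA(q) process with theta_0 = 1, the autocovariance is
  gamma(k) = sigma^2 * sum_{i=0..q-k} theta_i * theta_{i+k},
and rho(k) = gamma(k) / gamma(0). Sigma^2 cancels.
  numerator   = (1)*(-0.633) + (-0.633)*(-0.142) + (-0.142)*(0.721) = -0.645496.
  denominator = (1)^2 + (-0.633)^2 + (-0.142)^2 + (0.721)^2 = 1.940694.
  rho(1) = -0.645496 / 1.940694 = -0.3326.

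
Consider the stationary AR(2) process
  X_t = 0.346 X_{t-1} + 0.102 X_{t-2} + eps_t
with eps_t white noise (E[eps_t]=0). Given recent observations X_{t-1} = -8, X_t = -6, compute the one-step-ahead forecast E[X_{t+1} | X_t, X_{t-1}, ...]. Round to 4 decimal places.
E[X_{t+1} \mid \mathcal F_t] = -2.8920

For an AR(p) model X_t = c + sum_i phi_i X_{t-i} + eps_t, the
one-step-ahead conditional mean is
  E[X_{t+1} | X_t, ...] = c + sum_i phi_i X_{t+1-i}.
Substitute known values:
  E[X_{t+1} | ...] = (0.346) * (-6) + (0.102) * (-8)
                   = -2.8920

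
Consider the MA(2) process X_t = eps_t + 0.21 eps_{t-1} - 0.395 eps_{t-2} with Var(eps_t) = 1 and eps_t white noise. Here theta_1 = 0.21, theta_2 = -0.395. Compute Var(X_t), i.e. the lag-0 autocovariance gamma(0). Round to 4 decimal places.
\gamma(0) = 1.2001

For an MA(q) process X_t = eps_t + sum_i theta_i eps_{t-i} with
Var(eps_t) = sigma^2, the variance is
  gamma(0) = sigma^2 * (1 + sum_i theta_i^2).
  sum_i theta_i^2 = (0.21)^2 + (-0.395)^2 = 0.0441 + 0.156025 = 0.200125.
  gamma(0) = 1 * (1 + 0.200125) = 1 * 1.200125 = 1.200125, which rounds to 1.2001.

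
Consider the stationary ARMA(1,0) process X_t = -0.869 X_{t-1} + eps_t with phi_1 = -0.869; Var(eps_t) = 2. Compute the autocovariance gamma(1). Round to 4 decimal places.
\gamma(1) = -7.0985

Multiply the model equation by X_{t-k} and take expectations. With theta_0 = psi_0 = 1 and psi_j the MA(infinity) weights, this gives
  gamma(k) - sum_i phi_i gamma(k-i) = c_k,
  c_k = sigma^2 * sum_{j=k..q} theta_j psi_{j-k}   (c_k = 0 for k > q),
using gamma(-m) = gamma(m).
Pure AR (q = 0): c_0 = sigma^2 = 2, c_k = 0 for k >= 1.
Equations for k = 0 and k = 1 (AR order 1):
  gamma(0) = phi_1 gamma(1) + c_0
  gamma(1) = phi_1 gamma(0) + c_1
Substituting the second into the first: gamma(0) (1 - phi_1^2) = c_0 + phi_1 c_1, so
  gamma(0) = c_0 / (1 - phi_1^2) = 2 / (1 - (-0.869)^2) = 2 / 0.244839 = 8.168633.
  gamma(1) = phi_1 gamma(0) = (-0.869)(8.168633) = -7.098542.
Therefore gamma(1) = -7.0985 (to 4 decimal places).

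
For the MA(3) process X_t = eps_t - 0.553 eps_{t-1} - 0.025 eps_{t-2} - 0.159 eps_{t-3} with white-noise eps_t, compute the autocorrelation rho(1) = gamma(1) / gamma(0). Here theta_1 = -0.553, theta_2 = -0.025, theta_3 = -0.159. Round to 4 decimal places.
\rho(1) = -0.4019

For an MA(q) process with theta_0 = 1, the autocovariance is
  gamma(k) = sigma^2 * sum_{i=0..q-k} theta_i * theta_{i+k},
and rho(k) = gamma(k) / gamma(0). Sigma^2 cancels.
  numerator   = (1)*(-0.553) + (-0.553)*(-0.025) + (-0.025)*(-0.159) = -0.5352.
  denominator = (1)^2 + (-0.553)^2 + (-0.025)^2 + (-0.159)^2 = 1.331715.
  rho(1) = -0.5352 / 1.331715 = -0.4019.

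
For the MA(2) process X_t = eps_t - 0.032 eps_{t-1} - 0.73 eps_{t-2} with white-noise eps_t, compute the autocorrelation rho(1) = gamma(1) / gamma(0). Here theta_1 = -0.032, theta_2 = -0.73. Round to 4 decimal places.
\rho(1) = -0.0056

For an MA(q) process with theta_0 = 1, the autocovariance is
  gamma(k) = sigma^2 * sum_{i=0..q-k} theta_i * theta_{i+k},
and rho(k) = gamma(k) / gamma(0). Sigma^2 cancels.
  numerator   = (1)*(-0.032) + (-0.032)*(-0.73) = -0.00864.
  denominator = (1)^2 + (-0.032)^2 + (-0.73)^2 = 1.533924.
  rho(1) = -0.00864 / 1.533924 = -0.0056.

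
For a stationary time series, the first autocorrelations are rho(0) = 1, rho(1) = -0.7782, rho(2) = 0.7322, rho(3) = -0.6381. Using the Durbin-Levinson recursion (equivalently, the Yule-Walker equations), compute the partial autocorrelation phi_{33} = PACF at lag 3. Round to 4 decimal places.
\phi_{33} = -0.0040

The PACF at lag k is phi_{kk}, the last component of the solution
to the Yule-Walker system G_k phi = r_k where
  (G_k)_{ij} = rho(|i - j|), (r_k)_i = rho(i), i,j = 1..k.
Equivalently, Durbin-Levinson gives phi_{kk} iteratively:
  phi_{11} = rho(1)
  phi_{kk} = [rho(k) - sum_{j=1..k-1} phi_{k-1,j} rho(k-j)]
            / [1 - sum_{j=1..k-1} phi_{k-1,j} rho(j)],
  phi_{k,j} = phi_{k-1,j} - phi_{kk} phi_{k-1,k-j},  j = 1..k-1.
Step k = 1:
  phi_11 = rho(1) = -0.7782.
Step k = 2:
  phi_22 = [rho(2) - phi_11 rho(1)] / [1 - phi_11 rho(1)] = [0.7322 - (-0.7782)(-0.7782)] / [1 - (-0.7782)(-0.7782)]
         = 0.12660476 / 0.39440476 = 0.321002.
  Update: phi_21 = phi_11 - phi_22 phi_11 = -0.7782 - (0.321002)(-0.7782) = -0.528396.
Step k = 3:
  phi_33 = [rho(3) - phi_21 rho(2) - phi_22 rho(1)] / [1 - phi_21 rho(1) - phi_22 rho(2)]
    numerator   = -0.6381 - (-0.528396)(0.7322) - (0.321002)(-0.7782) = -0.00140449
    denominator = 1 - (-0.528396)(-0.7782) - (0.321002)(0.7322) = 0.35376436
  phi_33 = -0.00140449 / 0.35376436 = -0.004.
Therefore phi_{33} = -0.0040.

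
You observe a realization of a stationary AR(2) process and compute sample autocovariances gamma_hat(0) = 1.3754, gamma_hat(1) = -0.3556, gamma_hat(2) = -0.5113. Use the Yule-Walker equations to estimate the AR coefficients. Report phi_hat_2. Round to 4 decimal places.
\hat\phi_{2} = -0.4700

The Yule-Walker equations for an AR(p) process read, in matrix form,
  Gamma_p phi = r_p,   with   (Gamma_p)_{ij} = gamma(|i - j|),
                       (r_p)_i = gamma(i),   i,j = 1..p.
Substitute the sample gammas (Toeplitz matrix and right-hand side of size 2):
  Gamma_p = [[1.3754, -0.3556], [-0.3556, 1.3754]]
  r_p     = [-0.3556, -0.5113]
Written out:
  1.3754 phi_1 - 0.3556 phi_2 = -0.3556
  -0.3556 phi_1 + 1.3754 phi_2 = -0.5113
Solve by Cramer's rule:
  det = gamma(0)^2 - gamma(1)^2 = (1.3754)^2 - (-0.3556)^2 = 1.89172516 - 0.12645136 = 1.7652738
  phi_hat_1 = [gamma(1) gamma(0) - gamma(1) gamma(2)] / det = [(-0.3556)(1.3754) - (-0.3556)(-0.5113)] / 1.7652738 = -0.67091052 / 1.7652738 = -0.3801
  phi_hat_2 = [gamma(0) gamma(2) - gamma(1)^2] / det = [(1.3754)(-0.5113) - (-0.3556)^2] / 1.7652738 = -0.82969338 / 1.7652738 = -0.47
So phi_hat = [-0.3801, -0.4700].
Therefore phi_hat_2 = -0.4700.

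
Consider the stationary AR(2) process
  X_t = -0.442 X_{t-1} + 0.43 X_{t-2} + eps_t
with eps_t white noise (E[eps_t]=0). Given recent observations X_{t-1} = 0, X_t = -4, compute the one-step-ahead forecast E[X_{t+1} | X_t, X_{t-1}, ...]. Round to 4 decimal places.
E[X_{t+1} \mid \mathcal F_t] = 1.7680

For an AR(p) model X_t = c + sum_i phi_i X_{t-i} + eps_t, the
one-step-ahead conditional mean is
  E[X_{t+1} | X_t, ...] = c + sum_i phi_i X_{t+1-i}.
Substitute known values:
  E[X_{t+1} | ...] = (-0.442) * (-4) + (0.43) * (0)
                   = 1.7680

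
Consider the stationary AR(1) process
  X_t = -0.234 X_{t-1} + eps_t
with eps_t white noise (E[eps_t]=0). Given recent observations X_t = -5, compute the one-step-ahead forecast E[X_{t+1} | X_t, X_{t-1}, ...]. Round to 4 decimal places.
E[X_{t+1} \mid \mathcal F_t] = 1.1700

For an AR(p) model X_t = c + sum_i phi_i X_{t-i} + eps_t, the
one-step-ahead conditional mean is
  E[X_{t+1} | X_t, ...] = c + sum_i phi_i X_{t+1-i}.
Substitute known values:
  E[X_{t+1} | ...] = (-0.234) * (-5)
                   = 1.1700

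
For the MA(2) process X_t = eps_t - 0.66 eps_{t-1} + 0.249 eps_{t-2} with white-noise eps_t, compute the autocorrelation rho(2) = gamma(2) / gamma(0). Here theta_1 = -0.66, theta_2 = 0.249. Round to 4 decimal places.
\rho(2) = 0.1663

For an MA(q) process with theta_0 = 1, the autocovariance is
  gamma(k) = sigma^2 * sum_{i=0..q-k} theta_i * theta_{i+k},
and rho(k) = gamma(k) / gamma(0). Sigma^2 cancels.
  numerator   = (1)*(0.249) = 0.249.
  denominator = (1)^2 + (-0.66)^2 + (0.249)^2 = 1.497601.
  rho(2) = 0.249 / 1.497601 = 0.1663.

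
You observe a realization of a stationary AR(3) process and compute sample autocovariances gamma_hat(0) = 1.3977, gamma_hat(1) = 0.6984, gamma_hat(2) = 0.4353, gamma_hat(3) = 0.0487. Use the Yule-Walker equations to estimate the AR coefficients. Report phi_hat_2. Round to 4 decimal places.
\hat\phi_{2} = 0.1741

The Yule-Walker equations for an AR(p) process read, in matrix form,
  Gamma_p phi = r_p,   with   (Gamma_p)_{ij} = gamma(|i - j|),
                       (r_p)_i = gamma(i),   i,j = 1..p.
Substitute the sample gammas (Toeplitz matrix and right-hand side of size 3):
  Gamma_p = [[1.3977, 0.6984, 0.4353], [0.6984, 1.3977, 0.6984], [0.4353, 0.6984, 1.3977]]
  r_p     = [0.6984, 0.4353, 0.0487]
Written out (R1..R3):
  (R1) 1.3977 phi_1 + 0.6984 phi_2 + 0.4353 phi_3 = 0.6984
  (R2) 0.6984 phi_1 + 1.3977 phi_2 + 0.6984 phi_3 = 0.4353
  (R3) 0.4353 phi_1 + 0.6984 phi_2 + 1.3977 phi_3 = 0.0487
Gaussian elimination:
  R2 <- R2 - (0.6984/1.3977) R1 = R2 - (0.499678) R1:  1.048725 phi_2 + 0.48089 phi_3 = 0.086325
  R3 <- R3 - (0.4353/1.3977) R1 = R3 - (0.31144) R1:  0.48089 phi_2 + 1.26213 phi_3 = -0.16881
  R3 <- R3 - (0.48089/1.048725) R2 = R3 - (0.458547) R2:  1.041619 phi_3 = -0.208394
Back-substitution:
  phi_hat_3 = -0.208394 / 1.041619 = -0.200067
  phi_hat_2 = (0.086325 - (0.48089)(-0.200067)) / 1.048725 = 0.174054
  phi_hat_1 = (0.6984 - (0.6984)(0.174054) - (0.4353)(-0.200067)) / 1.3977 = 0.475016
So phi_hat = [0.4750, 0.1741, -0.2001].
Therefore phi_hat_2 = 0.1741.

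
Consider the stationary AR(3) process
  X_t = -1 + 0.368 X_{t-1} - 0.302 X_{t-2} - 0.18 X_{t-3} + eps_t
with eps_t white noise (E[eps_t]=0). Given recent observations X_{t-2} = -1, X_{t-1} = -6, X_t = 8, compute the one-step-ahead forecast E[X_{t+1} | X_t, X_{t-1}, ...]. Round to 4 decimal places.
E[X_{t+1} \mid \mathcal F_t] = 3.9360

For an AR(p) model X_t = c + sum_i phi_i X_{t-i} + eps_t, the
one-step-ahead conditional mean is
  E[X_{t+1} | X_t, ...] = c + sum_i phi_i X_{t+1-i}.
Substitute known values:
  E[X_{t+1} | ...] = -1 + (0.368) * (8) + (-0.302) * (-6) + (-0.18) * (-1)
                   = 3.9360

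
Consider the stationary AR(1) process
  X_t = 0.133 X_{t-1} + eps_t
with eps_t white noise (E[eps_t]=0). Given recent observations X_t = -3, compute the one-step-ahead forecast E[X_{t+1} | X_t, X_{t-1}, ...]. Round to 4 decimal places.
E[X_{t+1} \mid \mathcal F_t] = -0.3990

For an AR(p) model X_t = c + sum_i phi_i X_{t-i} + eps_t, the
one-step-ahead conditional mean is
  E[X_{t+1} | X_t, ...] = c + sum_i phi_i X_{t+1-i}.
Substitute known values:
  E[X_{t+1} | ...] = (0.133) * (-3)
                   = -0.3990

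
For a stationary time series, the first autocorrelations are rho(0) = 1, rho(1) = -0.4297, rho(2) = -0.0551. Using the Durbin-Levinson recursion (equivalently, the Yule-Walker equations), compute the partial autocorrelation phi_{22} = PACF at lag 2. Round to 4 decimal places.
\phi_{22} = -0.2940

The PACF at lag k is phi_{kk}, the last component of the solution
to the Yule-Walker system G_k phi = r_k where
  (G_k)_{ij} = rho(|i - j|), (r_k)_i = rho(i), i,j = 1..k.
Equivalently, Durbin-Levinson gives phi_{kk} iteratively:
  phi_{11} = rho(1)
  phi_{kk} = [rho(k) - sum_{j=1..k-1} phi_{k-1,j} rho(k-j)]
            / [1 - sum_{j=1..k-1} phi_{k-1,j} rho(j)],
  phi_{k,j} = phi_{k-1,j} - phi_{kk} phi_{k-1,k-j},  j = 1..k-1.
Step k = 1:
  phi_11 = rho(1) = -0.4297.
Step k = 2:
  phi_22 = [rho(2) - phi_11 rho(1)] / [1 - phi_11 rho(1)] = [-0.0551 - (-0.4297)(-0.4297)] / [1 - (-0.4297)(-0.4297)]
         = -0.23974209 / 0.81535791 = -0.294.
Therefore phi_{22} = -0.2940.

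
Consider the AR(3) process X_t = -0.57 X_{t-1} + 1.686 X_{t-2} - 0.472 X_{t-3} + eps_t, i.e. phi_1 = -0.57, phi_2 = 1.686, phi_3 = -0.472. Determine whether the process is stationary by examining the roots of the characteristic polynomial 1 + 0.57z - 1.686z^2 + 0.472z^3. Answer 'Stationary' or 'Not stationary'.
\text{Not stationary}

The AR(p) characteristic polynomial is P(z) = 1 + 0.57z - 1.686z^2 + 0.472z^3.
Stationarity requires all roots to lie outside the unit circle, i.e. |z| > 1 for every root.
Degree 3: look for a simple real root z0 first, then factor out (1 - z/z0) and solve the remaining quadratic.
Testing z0 = 1.25: P(1.25) = 1 + (0.57)(1.25) + (-1.686)(1.25)^2 + (0.472)(1.25)^3
  = 1 + (0.7125) + (-2.634375) + (0.921875) = 0.  So z_0 = 1.25 is a root, |z_0| = 1.25.
Divide out the factor (1 - 0.8 z) = (1 - z/z0) (since 1/z0 = 0.8):
  P(z) = (1 - 0.8 z)(1 + (1.37) z + (-0.59) z^2)
  [check: z-coef 1.37 - (0.8) = 0.57; z^2-coef -0.59 - (0.8)(1.37) = -1.686; z^3-coef -(0.8)(-0.59) = 0.472.]
Remaining roots from the quadratic factor 1 + (1.37) z + (-0.59) z^2:
  Set 1 + (1.37) z + (-0.59) z^2 = 0, i.e. a z^2 + b z + c = 0 with a = -0.59, b = 1.37, c = 1.
  Discriminant D = b^2 - 4ac = (1.37)^2 - 4*(-0.59)*1 = 1.8769 - (-2.36) = 4.2369.
  D >= 0, so the roots are real: z = (-b +/- sqrt(D)) / (2a) = (-1.37 +/- 2.058373) / (-1.18).
    z_1 = (-1.37 + 2.058373) / (-1.18) = -0.5834,   |z_1| = 0.5834.
    z_2 = (-1.37 - 2.058373) / (-1.18) = 2.9054,   |z_2| = 2.9054.
Moduli of all roots: 1.2500, 0.5834, 2.9054.
All moduli strictly greater than 1? No.
Verdict: Not stationary.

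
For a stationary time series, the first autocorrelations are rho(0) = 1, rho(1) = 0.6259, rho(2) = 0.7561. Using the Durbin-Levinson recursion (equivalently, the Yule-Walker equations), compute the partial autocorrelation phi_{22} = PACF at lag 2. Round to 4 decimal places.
\phi_{22} = 0.5990

The PACF at lag k is phi_{kk}, the last component of the solution
to the Yule-Walker system G_k phi = r_k where
  (G_k)_{ij} = rho(|i - j|), (r_k)_i = rho(i), i,j = 1..k.
Equivalently, Durbin-Levinson gives phi_{kk} iteratively:
  phi_{11} = rho(1)
  phi_{kk} = [rho(k) - sum_{j=1..k-1} phi_{k-1,j} rho(k-j)]
            / [1 - sum_{j=1..k-1} phi_{k-1,j} rho(j)],
  phi_{k,j} = phi_{k-1,j} - phi_{kk} phi_{k-1,k-j},  j = 1..k-1.
Step k = 1:
  phi_11 = rho(1) = 0.6259.
Step k = 2:
  phi_22 = [rho(2) - phi_11 rho(1)] / [1 - phi_11 rho(1)] = [0.7561 - (0.6259)(0.6259)] / [1 - (0.6259)(0.6259)]
         = 0.36434919 / 0.60824919 = 0.599.
Therefore phi_{22} = 0.5990.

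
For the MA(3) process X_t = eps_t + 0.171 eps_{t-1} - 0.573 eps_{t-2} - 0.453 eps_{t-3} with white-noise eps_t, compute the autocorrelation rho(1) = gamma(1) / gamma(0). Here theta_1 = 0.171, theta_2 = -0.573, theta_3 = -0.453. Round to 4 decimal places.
\rho(1) = 0.2128

For an MA(q) process with theta_0 = 1, the autocovariance is
  gamma(k) = sigma^2 * sum_{i=0..q-k} theta_i * theta_{i+k},
and rho(k) = gamma(k) / gamma(0). Sigma^2 cancels.
  numerator   = (1)*(0.171) + (0.171)*(-0.573) + (-0.573)*(-0.453) = 0.332586.
  denominator = (1)^2 + (0.171)^2 + (-0.573)^2 + (-0.453)^2 = 1.562779.
  rho(1) = 0.332586 / 1.562779 = 0.2128.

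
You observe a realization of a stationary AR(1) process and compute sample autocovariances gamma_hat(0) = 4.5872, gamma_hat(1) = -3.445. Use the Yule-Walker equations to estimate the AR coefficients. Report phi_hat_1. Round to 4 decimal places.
\hat\phi_{1} = -0.7510

The Yule-Walker equations for an AR(p) process read, in matrix form,
  Gamma_p phi = r_p,   with   (Gamma_p)_{ij} = gamma(|i - j|),
                       (r_p)_i = gamma(i),   i,j = 1..p.
Substitute the sample gammas (Toeplitz matrix and right-hand side of size 1):
  Gamma_p = [[4.5872]]
  r_p     = [-3.445]
With p = 1 this is the single equation gamma(0) phi_1 = gamma(1):
  phi_hat_1 = gamma(1) / gamma(0) = -3.445 / 4.5872 = -0.7510.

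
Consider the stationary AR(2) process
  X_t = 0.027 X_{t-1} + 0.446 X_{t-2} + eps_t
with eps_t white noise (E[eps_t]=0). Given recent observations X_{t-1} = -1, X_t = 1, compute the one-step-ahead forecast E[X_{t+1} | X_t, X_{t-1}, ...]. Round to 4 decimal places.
E[X_{t+1} \mid \mathcal F_t] = -0.4190

For an AR(p) model X_t = c + sum_i phi_i X_{t-i} + eps_t, the
one-step-ahead conditional mean is
  E[X_{t+1} | X_t, ...] = c + sum_i phi_i X_{t+1-i}.
Substitute known values:
  E[X_{t+1} | ...] = (0.027) * (1) + (0.446) * (-1)
                   = -0.4190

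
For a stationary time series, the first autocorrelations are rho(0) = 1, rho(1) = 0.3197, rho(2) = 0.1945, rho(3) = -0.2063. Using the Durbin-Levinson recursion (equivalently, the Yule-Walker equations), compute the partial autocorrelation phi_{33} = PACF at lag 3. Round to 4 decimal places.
\phi_{33} = -0.3320

The PACF at lag k is phi_{kk}, the last component of the solution
to the Yule-Walker system G_k phi = r_k where
  (G_k)_{ij} = rho(|i - j|), (r_k)_i = rho(i), i,j = 1..k.
Equivalently, Durbin-Levinson gives phi_{kk} iteratively:
  phi_{11} = rho(1)
  phi_{kk} = [rho(k) - sum_{j=1..k-1} phi_{k-1,j} rho(k-j)]
            / [1 - sum_{j=1..k-1} phi_{k-1,j} rho(j)],
  phi_{k,j} = phi_{k-1,j} - phi_{kk} phi_{k-1,k-j},  j = 1..k-1.
Step k = 1:
  phi_11 = rho(1) = 0.3197.
Step k = 2:
  phi_22 = [rho(2) - phi_11 rho(1)] / [1 - phi_11 rho(1)] = [0.1945 - (0.3197)(0.3197)] / [1 - (0.3197)(0.3197)]
         = 0.09229191 / 0.89779191 = 0.102799.
  Update: phi_21 = phi_11 - phi_22 phi_11 = 0.3197 - (0.102799)(0.3197) = 0.286835.
Step k = 3:
  phi_33 = [rho(3) - phi_21 rho(2) - phi_22 rho(1)] / [1 - phi_21 rho(1) - phi_22 rho(2)]
    numerator   = -0.2063 - (0.286835)(0.1945) - (0.102799)(0.3197) = -0.29495422
    denominator = 1 - (0.286835)(0.3197) - (0.102799)(0.1945) = 0.88830441
  phi_33 = -0.29495422 / 0.88830441 = -0.332.
Therefore phi_{33} = -0.3320.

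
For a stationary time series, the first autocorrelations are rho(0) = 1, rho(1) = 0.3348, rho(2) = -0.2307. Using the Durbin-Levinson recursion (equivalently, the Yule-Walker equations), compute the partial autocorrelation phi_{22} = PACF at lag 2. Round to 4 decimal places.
\phi_{22} = -0.3861

The PACF at lag k is phi_{kk}, the last component of the solution
to the Yule-Walker system G_k phi = r_k where
  (G_k)_{ij} = rho(|i - j|), (r_k)_i = rho(i), i,j = 1..k.
Equivalently, Durbin-Levinson gives phi_{kk} iteratively:
  phi_{11} = rho(1)
  phi_{kk} = [rho(k) - sum_{j=1..k-1} phi_{k-1,j} rho(k-j)]
            / [1 - sum_{j=1..k-1} phi_{k-1,j} rho(j)],
  phi_{k,j} = phi_{k-1,j} - phi_{kk} phi_{k-1,k-j},  j = 1..k-1.
Step k = 1:
  phi_11 = rho(1) = 0.3348.
Step k = 2:
  phi_22 = [rho(2) - phi_11 rho(1)] / [1 - phi_11 rho(1)] = [-0.2307 - (0.3348)(0.3348)] / [1 - (0.3348)(0.3348)]
         = -0.34279104 / 0.88790896 = -0.3861.
Therefore phi_{22} = -0.3861.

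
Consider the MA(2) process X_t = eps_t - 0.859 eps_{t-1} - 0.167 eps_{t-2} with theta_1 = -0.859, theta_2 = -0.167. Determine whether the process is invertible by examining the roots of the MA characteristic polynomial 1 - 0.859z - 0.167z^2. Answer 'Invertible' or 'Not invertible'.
\text{Not invertible}

The MA(q) characteristic polynomial is P(z) = 1 - 0.859z - 0.167z^2.
Invertibility requires all roots to lie outside the unit circle, i.e. |z| > 1 for every root.
Set 1 + (-0.859) z + (-0.167) z^2 = 0, i.e. a z^2 + b z + c = 0 with a = -0.167, b = -0.859, c = 1.
Discriminant D = b^2 - 4ac = (-0.859)^2 - 4*(-0.167)*1 = 0.737881 - (-0.668) = 1.405881.
D >= 0, so the roots are real: z = (-b +/- sqrt(D)) / (2a) = (0.859 +/- 1.185699) / (-0.334).
  z_1 = (0.859 + 1.185699) / (-0.334) = -6.1219,   |z_1| = 6.1219.
  z_2 = (0.859 - 1.185699) / (-0.334) = 0.9781,   |z_2| = 0.9781.
Moduli of all roots: 6.1219, 0.9781.
All moduli strictly greater than 1? No.
Verdict: Not invertible.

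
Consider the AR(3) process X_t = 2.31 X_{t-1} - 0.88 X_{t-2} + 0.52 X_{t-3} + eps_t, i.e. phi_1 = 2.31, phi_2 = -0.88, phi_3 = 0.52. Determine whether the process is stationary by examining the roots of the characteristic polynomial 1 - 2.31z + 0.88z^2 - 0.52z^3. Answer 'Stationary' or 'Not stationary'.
\text{Not stationary}

The AR(p) characteristic polynomial is P(z) = 1 - 2.31z + 0.88z^2 - 0.52z^3.
Stationarity requires all roots to lie outside the unit circle, i.e. |z| > 1 for every root.
Degree 3: look for a simple real root z0 first, then factor out (1 - z/z0) and solve the remaining quadratic.
Testing z0 = 0.5: P(0.5) = 1 + (-2.31)(0.5) + (0.88)(0.5)^2 + (-0.52)(0.5)^3
  = 1 + (-1.155) + (0.22) + (-0.065) = 0.  So z_0 = 0.5 is a root, |z_0| = 0.5.
Divide out the factor (1 - 2 z) = (1 - z/z0) (since 1/z0 = 2):
  P(z) = (1 - 2 z)(1 + (-0.31) z + (0.26) z^2)
  [check: z-coef -0.31 - (2) = -2.31; z^2-coef 0.26 - (2)(-0.31) = 0.88; z^3-coef -(2)(0.26) = -0.52.]
Remaining roots from the quadratic factor 1 + (-0.31) z + (0.26) z^2:
  Set 1 + (-0.31) z + (0.26) z^2 = 0, i.e. a z^2 + b z + c = 0 with a = 0.26, b = -0.31, c = 1.
  Discriminant D = b^2 - 4ac = (-0.31)^2 - 4*(0.26)*1 = 0.0961 - (1.04) = -0.9439.
  D < 0, so the roots are the complex-conjugate pair z = (-b +/- i sqrt(-D)) / (2a) = 0.5962 +/- 1.8684i.
  For a conjugate pair |z|^2 = z * conj(z) = (product of roots) = c/a = 1/(0.26) = 3.846154, so |z| = sqrt(3.846154) = 1.9612 for both roots.
Moduli of all roots: 0.5000, 1.9612, 1.9612.
All moduli strictly greater than 1? No.
Verdict: Not stationary.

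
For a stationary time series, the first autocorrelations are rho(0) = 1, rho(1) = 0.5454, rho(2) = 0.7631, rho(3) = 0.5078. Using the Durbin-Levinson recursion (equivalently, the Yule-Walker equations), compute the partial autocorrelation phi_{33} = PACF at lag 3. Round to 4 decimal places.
\phi_{33} = 0.0152

The PACF at lag k is phi_{kk}, the last component of the solution
to the Yule-Walker system G_k phi = r_k where
  (G_k)_{ij} = rho(|i - j|), (r_k)_i = rho(i), i,j = 1..k.
Equivalently, Durbin-Levinson gives phi_{kk} iteratively:
  phi_{11} = rho(1)
  phi_{kk} = [rho(k) - sum_{j=1..k-1} phi_{k-1,j} rho(k-j)]
            / [1 - sum_{j=1..k-1} phi_{k-1,j} rho(j)],
  phi_{k,j} = phi_{k-1,j} - phi_{kk} phi_{k-1,k-j},  j = 1..k-1.
Step k = 1:
  phi_11 = rho(1) = 0.5454.
Step k = 2:
  phi_22 = [rho(2) - phi_11 rho(1)] / [1 - phi_11 rho(1)] = [0.7631 - (0.5454)(0.5454)] / [1 - (0.5454)(0.5454)]
         = 0.46563884 / 0.70253884 = 0.662794.
  Update: phi_21 = phi_11 - phi_22 phi_11 = 0.5454 - (0.662794)(0.5454) = 0.183912.
Step k = 3:
  phi_33 = [rho(3) - phi_21 rho(2) - phi_22 rho(1)] / [1 - phi_21 rho(1) - phi_22 rho(2)]
    numerator   = 0.5078 - (0.183912)(0.7631) - (0.662794)(0.5454) = 0.00596873
    denominator = 1 - (0.183912)(0.5454) - (0.662794)(0.7631) = 0.393916
  phi_33 = 0.00596873 / 0.393916 = 0.0152.
Therefore phi_{33} = 0.0152.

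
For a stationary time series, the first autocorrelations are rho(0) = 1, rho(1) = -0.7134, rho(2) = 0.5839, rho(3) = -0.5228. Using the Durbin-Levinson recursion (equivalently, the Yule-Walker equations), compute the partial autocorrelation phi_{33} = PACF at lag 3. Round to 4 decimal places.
\phi_{33} = -0.1270

The PACF at lag k is phi_{kk}, the last component of the solution
to the Yule-Walker system G_k phi = r_k where
  (G_k)_{ij} = rho(|i - j|), (r_k)_i = rho(i), i,j = 1..k.
Equivalently, Durbin-Levinson gives phi_{kk} iteratively:
  phi_{11} = rho(1)
  phi_{kk} = [rho(k) - sum_{j=1..k-1} phi_{k-1,j} rho(k-j)]
            / [1 - sum_{j=1..k-1} phi_{k-1,j} rho(j)],
  phi_{k,j} = phi_{k-1,j} - phi_{kk} phi_{k-1,k-j},  j = 1..k-1.
Step k = 1:
  phi_11 = rho(1) = -0.7134.
Step k = 2:
  phi_22 = [rho(2) - phi_11 rho(1)] / [1 - phi_11 rho(1)] = [0.5839 - (-0.7134)(-0.7134)] / [1 - (-0.7134)(-0.7134)]
         = 0.07496044 / 0.49106044 = 0.15265.
  Update: phi_21 = phi_11 - phi_22 phi_11 = -0.7134 - (0.15265)(-0.7134) = -0.604499.
Step k = 3:
  phi_33 = [rho(3) - phi_21 rho(2) - phi_22 rho(1)] / [1 - phi_21 rho(1) - phi_22 rho(2)]
    numerator   = -0.5228 - (-0.604499)(0.5839) - (0.15265)(-0.7134) = -0.0609322
    denominator = 1 - (-0.604499)(-0.7134) - (0.15265)(0.5839) = 0.47961772
  phi_33 = -0.0609322 / 0.47961772 = -0.127.
Therefore phi_{33} = -0.1270.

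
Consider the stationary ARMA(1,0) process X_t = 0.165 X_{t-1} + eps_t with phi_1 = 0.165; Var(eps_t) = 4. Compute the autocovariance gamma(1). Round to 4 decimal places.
\gamma(1) = 0.6785

Multiply the model equation by X_{t-k} and take expectations. With theta_0 = psi_0 = 1 and psi_j the MA(infinity) weights, this gives
  gamma(k) - sum_i phi_i gamma(k-i) = c_k,
  c_k = sigma^2 * sum_{j=k..q} theta_j psi_{j-k}   (c_k = 0 for k > q),
using gamma(-m) = gamma(m).
Pure AR (q = 0): c_0 = sigma^2 = 4, c_k = 0 for k >= 1.
Equations for k = 0 and k = 1 (AR order 1):
  gamma(0) = phi_1 gamma(1) + c_0
  gamma(1) = phi_1 gamma(0) + c_1
Substituting the second into the first: gamma(0) (1 - phi_1^2) = c_0 + phi_1 c_1, so
  gamma(0) = c_0 / (1 - phi_1^2) = 4 / (1 - (0.165)^2) = 4 / 0.972775 = 4.111948.
  gamma(1) = phi_1 gamma(0) = (0.165)(4.111948) = 0.678471.
Therefore gamma(1) = 0.6785 (to 4 decimal places).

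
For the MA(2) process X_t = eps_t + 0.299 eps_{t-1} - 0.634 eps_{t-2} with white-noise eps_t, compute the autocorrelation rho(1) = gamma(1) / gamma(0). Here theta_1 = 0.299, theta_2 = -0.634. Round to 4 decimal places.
\rho(1) = 0.0734

For an MA(q) process with theta_0 = 1, the autocovariance is
  gamma(k) = sigma^2 * sum_{i=0..q-k} theta_i * theta_{i+k},
and rho(k) = gamma(k) / gamma(0). Sigma^2 cancels.
  numerator   = (1)*(0.299) + (0.299)*(-0.634) = 0.109434.
  denominator = (1)^2 + (0.299)^2 + (-0.634)^2 = 1.491357.
  rho(1) = 0.109434 / 1.491357 = 0.0734.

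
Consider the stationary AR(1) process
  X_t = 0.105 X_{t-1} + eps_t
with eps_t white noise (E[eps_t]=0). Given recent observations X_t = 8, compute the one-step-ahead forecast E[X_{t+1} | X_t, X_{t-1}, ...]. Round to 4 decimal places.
E[X_{t+1} \mid \mathcal F_t] = 0.8400

For an AR(p) model X_t = c + sum_i phi_i X_{t-i} + eps_t, the
one-step-ahead conditional mean is
  E[X_{t+1} | X_t, ...] = c + sum_i phi_i X_{t+1-i}.
Substitute known values:
  E[X_{t+1} | ...] = (0.105) * (8)
                   = 0.8400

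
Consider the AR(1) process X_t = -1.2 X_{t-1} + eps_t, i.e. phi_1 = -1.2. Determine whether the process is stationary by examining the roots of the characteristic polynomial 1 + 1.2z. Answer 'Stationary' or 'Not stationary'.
\text{Not stationary}

The AR(p) characteristic polynomial is P(z) = 1 + 1.2z.
Stationarity requires all roots to lie outside the unit circle, i.e. |z| > 1 for every root.
This is linear in z: 1 + (1.2) z = 0  =>  z = -1/(1.2) = -0.833333,  |z| = 0.833333.
Moduli of all roots: 0.8333.
All moduli strictly greater than 1? No.
Verdict: Not stationary.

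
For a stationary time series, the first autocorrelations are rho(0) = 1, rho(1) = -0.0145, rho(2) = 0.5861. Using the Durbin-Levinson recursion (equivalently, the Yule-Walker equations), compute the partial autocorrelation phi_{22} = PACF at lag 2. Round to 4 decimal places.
\phi_{22} = 0.5860

The PACF at lag k is phi_{kk}, the last component of the solution
to the Yule-Walker system G_k phi = r_k where
  (G_k)_{ij} = rho(|i - j|), (r_k)_i = rho(i), i,j = 1..k.
Equivalently, Durbin-Levinson gives phi_{kk} iteratively:
  phi_{11} = rho(1)
  phi_{kk} = [rho(k) - sum_{j=1..k-1} phi_{k-1,j} rho(k-j)]
            / [1 - sum_{j=1..k-1} phi_{k-1,j} rho(j)],
  phi_{k,j} = phi_{k-1,j} - phi_{kk} phi_{k-1,k-j},  j = 1..k-1.
Step k = 1:
  phi_11 = rho(1) = -0.0145.
Step k = 2:
  phi_22 = [rho(2) - phi_11 rho(1)] / [1 - phi_11 rho(1)] = [0.5861 - (-0.0145)(-0.0145)] / [1 - (-0.0145)(-0.0145)]
         = 0.58588975 / 0.99978975 = 0.586.
Therefore phi_{22} = 0.5860.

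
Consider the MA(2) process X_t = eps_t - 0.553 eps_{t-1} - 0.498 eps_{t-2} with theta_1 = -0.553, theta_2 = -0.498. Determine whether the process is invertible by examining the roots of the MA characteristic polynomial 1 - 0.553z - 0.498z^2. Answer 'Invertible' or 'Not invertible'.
\text{Not invertible}

The MA(q) characteristic polynomial is P(z) = 1 - 0.553z - 0.498z^2.
Invertibility requires all roots to lie outside the unit circle, i.e. |z| > 1 for every root.
Set 1 + (-0.553) z + (-0.498) z^2 = 0, i.e. a z^2 + b z + c = 0 with a = -0.498, b = -0.553, c = 1.
Discriminant D = b^2 - 4ac = (-0.553)^2 - 4*(-0.498)*1 = 0.305809 - (-1.992) = 2.297809.
D >= 0, so the roots are real: z = (-b +/- sqrt(D)) / (2a) = (0.553 +/- 1.515853) / (-0.996).
  z_1 = (0.553 + 1.515853) / (-0.996) = -2.0772,   |z_1| = 2.0772.
  z_2 = (0.553 - 1.515853) / (-0.996) = 0.9667,   |z_2| = 0.9667.
Moduli of all roots: 2.0772, 0.9667.
All moduli strictly greater than 1? No.
Verdict: Not invertible.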